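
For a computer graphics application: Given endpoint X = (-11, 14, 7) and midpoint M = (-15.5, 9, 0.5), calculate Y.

Y = 2M - X
  = (2·(-15.5) - (-11), 2·9 - 14, 2·0.5 - 7)
  = (-31 + 11, 18 - 14, 1 - 7)
  = (-20, 4, -6)

(-20, 4, -6)


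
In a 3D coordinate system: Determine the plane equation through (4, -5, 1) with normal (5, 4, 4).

The plane through P with normal n = (a, b, c) satisfies n·(r - P) = 0,
i.e. ax + by + cz = a·x₀ + b·y₀ + c·z₀.
d = 5·4 + 4·(-5) + 4·1
  = 20 - 20 + 4
  = 4
Equation: 5x + 4y + 4z = 4

5x + 4y + 4z = 4


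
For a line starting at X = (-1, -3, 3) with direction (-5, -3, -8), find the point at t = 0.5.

P(t) = X + t·d
  = (-1 + (-5)·0.5, -3 + (-3)·0.5, 3 + (-8)·0.5)
  = (-1 - 2.5, -3 - 1.5, 3 - 4)
  = (-3.5, -4.5, -1)

(-3.5, -4.5, -1)


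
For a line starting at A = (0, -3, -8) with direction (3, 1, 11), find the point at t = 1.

P(t) = A + t·d
  = (0 + 3·1, -3 + 1·1, -8 + 11·1)
  = (0 + 3, -3 + 1, -8 + 11)
  = (3, -2, 3)

(3, -2, 3)


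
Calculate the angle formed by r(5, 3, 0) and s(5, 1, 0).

r·s = 5·5 + 3·1 + 0·0 = 25 + 3 + 0 = 28
|r| = √(5² + 3² + 0²) = √34 ≈ 5.831
|s| = √(5² + 1² + 0²) = √26 ≈ 5.099
cos θ = (r·s)/(|r||s|) = 28/(5.831·5.099) ≈ 0.9417
θ = arccos(0.9417) ≈ 19.65°

19.65°


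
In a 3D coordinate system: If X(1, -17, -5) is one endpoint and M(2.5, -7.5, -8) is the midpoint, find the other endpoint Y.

Y = 2M - X
  = (2·2.5 - 1, 2·(-7.5) - (-17), 2·(-8) - (-5))
  = (5 - 1, -15 + 17, -16 + 5)
  = (4, 2, -11)

(4, 2, -11)


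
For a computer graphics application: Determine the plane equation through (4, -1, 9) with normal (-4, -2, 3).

The plane through P with normal n = (a, b, c) satisfies n·(r - P) = 0,
i.e. ax + by + cz = a·x₀ + b·y₀ + c·z₀.
d = (-4)·4 + (-2)·(-1) + 3·9
  = -16 + 2 + 27
  = 13
Equation: -4x - 2y + 3z = 13

-4x - 2y + 3z = 13


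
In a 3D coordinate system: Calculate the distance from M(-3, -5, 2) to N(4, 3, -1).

d = √[(x₂-x₁)² + (y₂-y₁)² + (z₂-z₁)²]
  = √[7² + 8² + (-3)²]
  = √[49 + 64 + 9]
  = √122
  ≈ 11.05

11.05


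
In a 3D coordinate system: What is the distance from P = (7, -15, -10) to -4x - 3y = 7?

distance = |a·x₀ + b·y₀ + c·z₀ - d| / √(a² + b² + c²)
  = |(-4)·7 + (-3)·(-15) + 0·(-10) - 7| / √((-4)² + (-3)² + 0²)
  = |-28 + 45 + 0 - 7| / √(16 + 9 + 0)
  = |10| / √25
  = 10 / 5
  ≈ 2

2


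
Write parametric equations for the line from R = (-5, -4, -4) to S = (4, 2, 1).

Direction vector d = S - R = (4 + 5, 2 + 4, 1 + 4) = (9, 6, 5)
Parametric form r = R + t·d:
x = -5 + 9t, y = -4 + 6t, z = -4 + 5t

x = -5 + 9t, y = -4 + 6t, z = -4 + 5t


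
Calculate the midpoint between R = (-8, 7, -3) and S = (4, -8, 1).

M = ((x₁+x₂)/2, (y₁+y₂)/2, (z₁+z₂)/2)
  = ((-8 + 4)/2, (7 - 8)/2, (-3 + 1)/2)
  = (-4/2, -1/2, -2/2)
  = (-2, -0.5, -1)

(-2, -0.5, -1)


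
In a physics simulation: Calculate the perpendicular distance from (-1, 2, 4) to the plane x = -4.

distance = |a·x₀ + b·y₀ + c·z₀ - d| / √(a² + b² + c²)
  = |1·(-1) + 0·2 + 0·4 - (-4)| / √(1² + 0² + 0²)
  = |-1 + 0 + 0 + 4| / √(1 + 0 + 0)
  = |3| / √1
  = 3 / 1
  ≈ 3

3


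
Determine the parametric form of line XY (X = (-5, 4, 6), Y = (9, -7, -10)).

Direction vector d = Y - X = (9 + 5, -7 - 4, -10 - 6) = (14, -11, -16)
Parametric form r = X + t·d:
x = -5 + 14t, y = 4 - 11t, z = 6 - 16t

x = -5 + 14t, y = 4 - 11t, z = 6 - 16t


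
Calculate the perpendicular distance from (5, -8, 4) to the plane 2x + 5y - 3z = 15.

distance = |a·x₀ + b·y₀ + c·z₀ - d| / √(a² + b² + c²)
  = |2·5 + 5·(-8) + (-3)·4 - 15| / √(2² + 5² + (-3)²)
  = |10 - 40 - 12 - 15| / √(4 + 25 + 9)
  = |-57| / √38
  = 57 / 6.164
  ≈ 9.247

9.247


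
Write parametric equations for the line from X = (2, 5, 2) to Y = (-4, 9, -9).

Direction vector d = Y - X = (-4 - 2, 9 - 5, -9 - 2) = (-6, 4, -11)
Parametric form r = X + t·d:
x = 2 - 6t, y = 5 + 4t, z = 2 - 11t

x = 2 - 6t, y = 5 + 4t, z = 2 - 11t


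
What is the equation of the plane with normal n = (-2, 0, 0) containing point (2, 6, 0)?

The plane through P with normal n = (a, b, c) satisfies n·(r - P) = 0,
i.e. ax + by + cz = a·x₀ + b·y₀ + c·z₀.
d = (-2)·2 + 0·6 + 0·0
  = -4 + 0 + 0
  = -4
Equation: -2x = -4

-2x = -4


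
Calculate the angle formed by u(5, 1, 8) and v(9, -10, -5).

u·v = 5·9 + 1·(-10) + 8·(-5) = 45 - 10 - 40 = -5
|u| = √(5² + 1² + 8²) = √90 ≈ 9.487
|v| = √(9² + (-10)² + (-5)²) = √206 ≈ 14.35
cos θ = (u·v)/(|u||v|) = -5/(9.487·14.35) ≈ -0.03672
θ = arccos(-0.03672) ≈ 92.1°

92.1°


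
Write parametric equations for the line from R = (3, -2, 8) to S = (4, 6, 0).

Direction vector d = S - R = (4 - 3, 6 + 2, 0 - 8) = (1, 8, -8)
Parametric form r = R + t·d:
x = 3 + t, y = -2 + 8t, z = 8 - 8t

x = 3 + t, y = -2 + 8t, z = 8 - 8t


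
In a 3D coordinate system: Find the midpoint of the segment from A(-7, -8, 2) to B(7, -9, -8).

M = ((x₁+x₂)/2, (y₁+y₂)/2, (z₁+z₂)/2)
  = ((-7 + 7)/2, (-8 - 9)/2, (2 - 8)/2)
  = (0/2, -17/2, -6/2)
  = (0, -8.5, -3)

(0, -8.5, -3)


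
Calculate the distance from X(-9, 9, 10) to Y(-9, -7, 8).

d = √[(x₂-x₁)² + (y₂-y₁)² + (z₂-z₁)²]
  = √[0² + (-16)² + (-2)²]
  = √[0 + 256 + 4]
  = √260
  ≈ 16.12

16.12


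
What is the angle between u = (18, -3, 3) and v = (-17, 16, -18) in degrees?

u·v = 18·(-17) + (-3)·16 + 3·(-18) = -306 - 48 - 54 = -408
|u| = √(18² + (-3)² + 3²) = √342 ≈ 18.49
|v| = √((-17)² + 16² + (-18)²) = √869 ≈ 29.48
cos θ = (u·v)/(|u||v|) = -408/(18.49·29.48) ≈ -0.7484
θ = arccos(-0.7484) ≈ 138.5°

138.5°


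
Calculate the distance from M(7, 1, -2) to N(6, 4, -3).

d = √[(x₂-x₁)² + (y₂-y₁)² + (z₂-z₁)²]
  = √[(-1)² + 3² + (-1)²]
  = √[1 + 9 + 1]
  = √11
  ≈ 3.317

3.317


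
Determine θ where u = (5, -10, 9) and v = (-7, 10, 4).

u·v = 5·(-7) + (-10)·10 + 9·4 = -35 - 100 + 36 = -99
|u| = √(5² + (-10)² + 9²) = √206 ≈ 14.35
|v| = √((-7)² + 10² + 4²) = √165 ≈ 12.85
cos θ = (u·v)/(|u||v|) = -99/(14.35·12.85) ≈ -0.537
θ = arccos(-0.537) ≈ 122.5°

122.5°


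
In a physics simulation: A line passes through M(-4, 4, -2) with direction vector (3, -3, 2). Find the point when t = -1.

P(t) = M + t·d
  = (-4 + 3·(-1), 4 + (-3)·(-1), -2 + 2·(-1))
  = (-4 - 3, 4 + 3, -2 - 2)
  = (-7, 7, -4)

(-7, 7, -4)


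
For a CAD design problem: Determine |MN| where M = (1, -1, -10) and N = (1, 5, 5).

d = √[(x₂-x₁)² + (y₂-y₁)² + (z₂-z₁)²]
  = √[0² + 6² + 15²]
  = √[0 + 36 + 225]
  = √261
  ≈ 16.16

16.16


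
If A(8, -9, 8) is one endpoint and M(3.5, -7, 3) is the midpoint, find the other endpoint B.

B = 2M - A
  = (2·3.5 - 8, 2·(-7) - (-9), 2·3 - 8)
  = (7 - 8, -14 + 9, 6 - 8)
  = (-1, -5, -2)

(-1, -5, -2)


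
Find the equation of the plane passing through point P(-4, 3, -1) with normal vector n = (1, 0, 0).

The plane through P with normal n = (a, b, c) satisfies n·(r - P) = 0,
i.e. ax + by + cz = a·x₀ + b·y₀ + c·z₀.
d = 1·(-4) + 0·3 + 0·(-1)
  = -4 + 0 + 0
  = -4
Equation: x = -4

x = -4


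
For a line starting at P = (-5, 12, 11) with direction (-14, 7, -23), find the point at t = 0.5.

P(t) = P + t·d
  = (-5 + (-14)·0.5, 12 + 7·0.5, 11 + (-23)·0.5)
  = (-5 - 7, 12 + 3.5, 11 - 11.5)
  = (-12, 15.5, -0.5)

(-12, 15.5, -0.5)


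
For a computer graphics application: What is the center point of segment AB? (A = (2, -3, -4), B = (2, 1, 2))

M = ((x₁+x₂)/2, (y₁+y₂)/2, (z₁+z₂)/2)
  = ((2 + 2)/2, (-3 + 1)/2, (-4 + 2)/2)
  = (4/2, -2/2, -2/2)
  = (2, -1, -1)

(2, -1, -1)


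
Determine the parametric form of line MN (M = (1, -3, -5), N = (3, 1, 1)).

Direction vector d = N - M = (3 - 1, 1 + 3, 1 + 5) = (2, 4, 6)
Parametric form r = M + t·d:
x = 1 + 2t, y = -3 + 4t, z = -5 + 6t

x = 1 + 2t, y = -3 + 4t, z = -5 + 6t


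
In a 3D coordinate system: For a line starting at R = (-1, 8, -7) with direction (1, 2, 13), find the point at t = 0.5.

P(t) = R + t·d
  = (-1 + 1·0.5, 8 + 2·0.5, -7 + 13·0.5)
  = (-1 + 0.5, 8 + 1, -7 + 6.5)
  = (-0.5, 9, -0.5)

(-0.5, 9, -0.5)


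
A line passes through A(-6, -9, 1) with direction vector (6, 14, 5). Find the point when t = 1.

P(t) = A + t·d
  = (-6 + 6·1, -9 + 14·1, 1 + 5·1)
  = (-6 + 6, -9 + 14, 1 + 5)
  = (0, 5, 6)

(0, 5, 6)


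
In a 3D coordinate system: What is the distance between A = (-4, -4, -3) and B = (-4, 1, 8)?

d = √[(x₂-x₁)² + (y₂-y₁)² + (z₂-z₁)²]
  = √[0² + 5² + 11²]
  = √[0 + 25 + 121]
  = √146
  ≈ 12.08

12.08


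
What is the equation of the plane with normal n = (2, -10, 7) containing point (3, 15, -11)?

The plane through P with normal n = (a, b, c) satisfies n·(r - P) = 0,
i.e. ax + by + cz = a·x₀ + b·y₀ + c·z₀.
d = 2·3 + (-10)·15 + 7·(-11)
  = 6 - 150 - 77
  = -221
Equation: 2x - 10y + 7z = -221

2x - 10y + 7z = -221


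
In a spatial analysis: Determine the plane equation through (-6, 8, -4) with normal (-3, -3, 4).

The plane through P with normal n = (a, b, c) satisfies n·(r - P) = 0,
i.e. ax + by + cz = a·x₀ + b·y₀ + c·z₀.
d = (-3)·(-6) + (-3)·8 + 4·(-4)
  = 18 - 24 - 16
  = -22
Equation: -3x - 3y + 4z = -22

-3x - 3y + 4z = -22


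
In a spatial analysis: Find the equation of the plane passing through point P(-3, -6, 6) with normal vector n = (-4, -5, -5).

The plane through P with normal n = (a, b, c) satisfies n·(r - P) = 0,
i.e. ax + by + cz = a·x₀ + b·y₀ + c·z₀.
d = (-4)·(-3) + (-5)·(-6) + (-5)·6
  = 12 + 30 - 30
  = 12
Equation: -4x - 5y - 5z = 12

-4x - 5y - 5z = 12


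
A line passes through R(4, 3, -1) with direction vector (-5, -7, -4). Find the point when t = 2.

P(t) = R + t·d
  = (4 + (-5)·2, 3 + (-7)·2, -1 + (-4)·2)
  = (4 - 10, 3 - 14, -1 - 8)
  = (-6, -11, -9)

(-6, -11, -9)


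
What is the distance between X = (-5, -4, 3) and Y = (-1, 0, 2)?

d = √[(x₂-x₁)² + (y₂-y₁)² + (z₂-z₁)²]
  = √[4² + 4² + (-1)²]
  = √[16 + 16 + 1]
  = √33
  ≈ 5.745

5.745


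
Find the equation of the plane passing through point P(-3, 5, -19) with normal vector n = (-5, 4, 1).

The plane through P with normal n = (a, b, c) satisfies n·(r - P) = 0,
i.e. ax + by + cz = a·x₀ + b·y₀ + c·z₀.
d = (-5)·(-3) + 4·5 + 1·(-19)
  = 15 + 20 - 19
  = 16
Equation: -5x + 4y + z = 16

-5x + 4y + z = 16


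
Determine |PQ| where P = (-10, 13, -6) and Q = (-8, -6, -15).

d = √[(x₂-x₁)² + (y₂-y₁)² + (z₂-z₁)²]
  = √[2² + (-19)² + (-9)²]
  = √[4 + 361 + 81]
  = √446
  ≈ 21.12

21.12


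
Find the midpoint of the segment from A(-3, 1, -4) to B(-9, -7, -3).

M = ((x₁+x₂)/2, (y₁+y₂)/2, (z₁+z₂)/2)
  = ((-3 - 9)/2, (1 - 7)/2, (-4 - 3)/2)
  = (-12/2, -6/2, -7/2)
  = (-6, -3, -3.5)

(-6, -3, -3.5)


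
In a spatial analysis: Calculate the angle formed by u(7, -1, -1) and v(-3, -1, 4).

u·v = 7·(-3) + (-1)·(-1) + (-1)·4 = -21 + 1 - 4 = -24
|u| = √(7² + (-1)² + (-1)²) = √51 ≈ 7.141
|v| = √((-3)² + (-1)² + 4²) = √26 ≈ 5.099
cos θ = (u·v)/(|u||v|) = -24/(7.141·5.099) ≈ -0.6591
θ = arccos(-0.6591) ≈ 131.2°

131.2°


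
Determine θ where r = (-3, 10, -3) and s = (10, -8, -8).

r·s = (-3)·10 + 10·(-8) + (-3)·(-8) = -30 - 80 + 24 = -86
|r| = √((-3)² + 10² + (-3)²) = √118 ≈ 10.86
|s| = √(10² + (-8)² + (-8)²) = √228 ≈ 15.1
cos θ = (r·s)/(|r||s|) = -86/(10.86·15.1) ≈ -0.5243
θ = arccos(-0.5243) ≈ 121.6°

121.6°


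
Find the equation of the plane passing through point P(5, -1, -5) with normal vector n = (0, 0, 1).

The plane through P with normal n = (a, b, c) satisfies n·(r - P) = 0,
i.e. ax + by + cz = a·x₀ + b·y₀ + c·z₀.
d = 0·5 + 0·(-1) + 1·(-5)
  = 0 + 0 - 5
  = -5
Equation: z = -5

z = -5


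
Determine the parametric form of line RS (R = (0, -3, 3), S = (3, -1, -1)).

Direction vector d = S - R = (3 + 0, -1 + 3, -1 - 3) = (3, 2, -4)
Parametric form r = R + t·d:
x = 0 + 3t, y = -3 + 2t, z = 3 - 4t

x = 0 + 3t, y = -3 + 2t, z = 3 - 4t


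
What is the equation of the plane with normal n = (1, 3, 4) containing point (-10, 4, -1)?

The plane through P with normal n = (a, b, c) satisfies n·(r - P) = 0,
i.e. ax + by + cz = a·x₀ + b·y₀ + c·z₀.
d = 1·(-10) + 3·4 + 4·(-1)
  = -10 + 12 - 4
  = -2
Equation: x + 3y + 4z = -2

x + 3y + 4z = -2


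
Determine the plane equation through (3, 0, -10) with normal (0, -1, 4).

The plane through P with normal n = (a, b, c) satisfies n·(r - P) = 0,
i.e. ax + by + cz = a·x₀ + b·y₀ + c·z₀.
d = 0·3 + (-1)·0 + 4·(-10)
  = 0 + 0 - 40
  = -40
Equation: -y + 4z = -40

-y + 4z = -40


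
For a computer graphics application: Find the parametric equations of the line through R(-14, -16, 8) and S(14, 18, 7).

Direction vector d = S - R = (14 + 14, 18 + 16, 7 - 8) = (28, 34, -1)
Parametric form r = R + t·d:
x = -14 + 28t, y = -16 + 34t, z = 8 - t

x = -14 + 28t, y = -16 + 34t, z = 8 - t


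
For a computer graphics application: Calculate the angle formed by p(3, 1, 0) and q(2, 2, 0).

p·q = 3·2 + 1·2 + 0·0 = 6 + 2 + 0 = 8
|p| = √(3² + 1² + 0²) = √10 ≈ 3.162
|q| = √(2² + 2² + 0²) = √8 ≈ 2.828
cos θ = (p·q)/(|p||q|) = 8/(3.162·2.828) ≈ 0.8944
θ = arccos(0.8944) ≈ 26.57°

26.57°


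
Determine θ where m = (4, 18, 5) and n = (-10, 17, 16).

m·n = 4·(-10) + 18·17 + 5·16 = -40 + 306 + 80 = 346
|m| = √(4² + 18² + 5²) = √365 ≈ 19.1
|n| = √((-10)² + 17² + 16²) = √645 ≈ 25.4
cos θ = (m·n)/(|m||n|) = 346/(19.1·25.4) ≈ 0.7131
θ = arccos(0.7131) ≈ 44.51°

44.51°


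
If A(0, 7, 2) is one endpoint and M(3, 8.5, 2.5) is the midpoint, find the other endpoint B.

B = 2M - A
  = (2·3 - 0, 2·8.5 - 7, 2·2.5 - 2)
  = (6 + 0, 17 - 7, 5 - 2)
  = (6, 10, 3)

(6, 10, 3)


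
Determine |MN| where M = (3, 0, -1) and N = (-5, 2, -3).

d = √[(x₂-x₁)² + (y₂-y₁)² + (z₂-z₁)²]
  = √[(-8)² + 2² + (-2)²]
  = √[64 + 4 + 4]
  = √72
  ≈ 8.485

8.485


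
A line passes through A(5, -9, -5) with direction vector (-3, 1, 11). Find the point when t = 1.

P(t) = A + t·d
  = (5 + (-3)·1, -9 + 1·1, -5 + 11·1)
  = (5 - 3, -9 + 1, -5 + 11)
  = (2, -8, 6)

(2, -8, 6)


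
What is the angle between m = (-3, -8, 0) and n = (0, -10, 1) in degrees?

m·n = (-3)·0 + (-8)·(-10) + 0·1 = 0 + 80 + 0 = 80
|m| = √((-3)² + (-8)² + 0²) = √73 ≈ 8.544
|n| = √(0² + (-10)² + 1²) = √101 ≈ 10.05
cos θ = (m·n)/(|m||n|) = 80/(8.544·10.05) ≈ 0.9317
θ = arccos(0.9317) ≈ 21.3°

21.3°


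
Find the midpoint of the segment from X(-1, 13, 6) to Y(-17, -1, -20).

M = ((x₁+x₂)/2, (y₁+y₂)/2, (z₁+z₂)/2)
  = ((-1 - 17)/2, (13 - 1)/2, (6 - 20)/2)
  = (-18/2, 12/2, -14/2)
  = (-9, 6, -7)

(-9, 6, -7)


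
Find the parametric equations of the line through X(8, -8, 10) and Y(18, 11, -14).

Direction vector d = Y - X = (18 - 8, 11 + 8, -14 - 10) = (10, 19, -24)
Parametric form r = X + t·d:
x = 8 + 10t, y = -8 + 19t, z = 10 - 24t

x = 8 + 10t, y = -8 + 19t, z = 10 - 24t


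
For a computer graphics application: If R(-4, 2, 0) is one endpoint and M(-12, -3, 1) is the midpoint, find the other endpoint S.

S = 2M - R
  = (2·(-12) - (-4), 2·(-3) - 2, 2·1 - 0)
  = (-24 + 4, -6 - 2, 2 + 0)
  = (-20, -8, 2)

(-20, -8, 2)


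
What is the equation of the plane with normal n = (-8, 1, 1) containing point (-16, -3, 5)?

The plane through P with normal n = (a, b, c) satisfies n·(r - P) = 0,
i.e. ax + by + cz = a·x₀ + b·y₀ + c·z₀.
d = (-8)·(-16) + 1·(-3) + 1·5
  = 128 - 3 + 5
  = 130
Equation: -8x + y + z = 130

-8x + y + z = 130


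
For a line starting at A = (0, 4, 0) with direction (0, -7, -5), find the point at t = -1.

P(t) = A + t·d
  = (0 + 0·(-1), 4 + (-7)·(-1), 0 + (-5)·(-1))
  = (0 + 0, 4 + 7, 0 + 5)
  = (0, 11, 5)

(0, 11, 5)


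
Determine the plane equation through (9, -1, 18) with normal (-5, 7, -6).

The plane through P with normal n = (a, b, c) satisfies n·(r - P) = 0,
i.e. ax + by + cz = a·x₀ + b·y₀ + c·z₀.
d = (-5)·9 + 7·(-1) + (-6)·18
  = -45 - 7 - 108
  = -160
Equation: -5x + 7y - 6z = -160

-5x + 7y - 6z = -160


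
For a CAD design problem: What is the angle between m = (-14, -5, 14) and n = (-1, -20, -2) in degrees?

m·n = (-14)·(-1) + (-5)·(-20) + 14·(-2) = 14 + 100 - 28 = 86
|m| = √((-14)² + (-5)² + 14²) = √417 ≈ 20.42
|n| = √((-1)² + (-20)² + (-2)²) = √405 ≈ 20.12
cos θ = (m·n)/(|m||n|) = 86/(20.42·20.12) ≈ 0.2093
θ = arccos(0.2093) ≈ 77.92°

77.92°


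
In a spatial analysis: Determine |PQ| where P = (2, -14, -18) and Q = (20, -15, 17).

d = √[(x₂-x₁)² + (y₂-y₁)² + (z₂-z₁)²]
  = √[18² + (-1)² + 35²]
  = √[324 + 1 + 1225]
  = √1550
  ≈ 39.37

39.37


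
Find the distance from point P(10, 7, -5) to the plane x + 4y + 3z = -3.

distance = |a·x₀ + b·y₀ + c·z₀ - d| / √(a² + b² + c²)
  = |1·10 + 4·7 + 3·(-5) - (-3)| / √(1² + 4² + 3²)
  = |10 + 28 - 15 + 3| / √(1 + 16 + 9)
  = |26| / √26
  = 26 / 5.099
  ≈ 5.099

5.099


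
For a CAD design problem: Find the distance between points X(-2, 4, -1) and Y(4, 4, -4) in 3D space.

d = √[(x₂-x₁)² + (y₂-y₁)² + (z₂-z₁)²]
  = √[6² + 0² + (-3)²]
  = √[36 + 0 + 9]
  = √45
  ≈ 6.708

6.708


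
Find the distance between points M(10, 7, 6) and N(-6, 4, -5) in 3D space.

d = √[(x₂-x₁)² + (y₂-y₁)² + (z₂-z₁)²]
  = √[(-16)² + (-3)² + (-11)²]
  = √[256 + 9 + 121]
  = √386
  ≈ 19.65

19.65


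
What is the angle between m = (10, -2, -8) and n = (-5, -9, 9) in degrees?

m·n = 10·(-5) + (-2)·(-9) + (-8)·9 = -50 + 18 - 72 = -104
|m| = √(10² + (-2)² + (-8)²) = √168 ≈ 12.96
|n| = √((-5)² + (-9)² + 9²) = √187 ≈ 13.67
cos θ = (m·n)/(|m||n|) = -104/(12.96·13.67) ≈ -0.5868
θ = arccos(-0.5868) ≈ 125.9°

125.9°


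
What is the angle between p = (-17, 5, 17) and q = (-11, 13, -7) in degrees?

p·q = (-17)·(-11) + 5·13 + 17·(-7) = 187 + 65 - 119 = 133
|p| = √((-17)² + 5² + 17²) = √603 ≈ 24.56
|q| = √((-11)² + 13² + (-7)²) = √339 ≈ 18.41
cos θ = (p·q)/(|p||q|) = 133/(24.56·18.41) ≈ 0.2942
θ = arccos(0.2942) ≈ 72.89°

72.89°


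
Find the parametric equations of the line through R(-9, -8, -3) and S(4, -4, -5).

Direction vector d = S - R = (4 + 9, -4 + 8, -5 + 3) = (13, 4, -2)
Parametric form r = R + t·d:
x = -9 + 13t, y = -8 + 4t, z = -3 - 2t

x = -9 + 13t, y = -8 + 4t, z = -3 - 2t


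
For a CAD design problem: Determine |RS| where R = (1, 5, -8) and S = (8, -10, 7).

d = √[(x₂-x₁)² + (y₂-y₁)² + (z₂-z₁)²]
  = √[7² + (-15)² + 15²]
  = √[49 + 225 + 225]
  = √499
  ≈ 22.34

22.34


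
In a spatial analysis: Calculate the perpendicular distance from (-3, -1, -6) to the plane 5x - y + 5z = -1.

distance = |a·x₀ + b·y₀ + c·z₀ - d| / √(a² + b² + c²)
  = |5·(-3) + (-1)·(-1) + 5·(-6) - (-1)| / √(5² + (-1)² + 5²)
  = |-15 + 1 - 30 + 1| / √(25 + 1 + 25)
  = |-43| / √51
  = 43 / 7.141
  ≈ 6.021

6.021


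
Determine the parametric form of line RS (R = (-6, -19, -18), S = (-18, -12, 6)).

Direction vector d = S - R = (-18 + 6, -12 + 19, 6 + 18) = (-12, 7, 24)
Parametric form r = R + t·d:
x = -6 - 12t, y = -19 + 7t, z = -18 + 24t

x = -6 - 12t, y = -19 + 7t, z = -18 + 24t


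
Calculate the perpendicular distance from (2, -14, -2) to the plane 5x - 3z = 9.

distance = |a·x₀ + b·y₀ + c·z₀ - d| / √(a² + b² + c²)
  = |5·2 + 0·(-14) + (-3)·(-2) - 9| / √(5² + 0² + (-3)²)
  = |10 + 0 + 6 - 9| / √(25 + 0 + 9)
  = |7| / √34
  = 7 / 5.831
  ≈ 1.2

1.2


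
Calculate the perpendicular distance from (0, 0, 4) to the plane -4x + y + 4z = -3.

distance = |a·x₀ + b·y₀ + c·z₀ - d| / √(a² + b² + c²)
  = |(-4)·0 + 1·0 + 4·4 - (-3)| / √((-4)² + 1² + 4²)
  = |0 + 0 + 16 + 3| / √(16 + 1 + 16)
  = |19| / √33
  = 19 / 5.745
  ≈ 3.307

3.307


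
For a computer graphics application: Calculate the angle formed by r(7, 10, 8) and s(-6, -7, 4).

r·s = 7·(-6) + 10·(-7) + 8·4 = -42 - 70 + 32 = -80
|r| = √(7² + 10² + 8²) = √213 ≈ 14.59
|s| = √((-6)² + (-7)² + 4²) = √101 ≈ 10.05
cos θ = (r·s)/(|r||s|) = -80/(14.59·10.05) ≈ -0.5454
θ = arccos(-0.5454) ≈ 123.1°

123.1°


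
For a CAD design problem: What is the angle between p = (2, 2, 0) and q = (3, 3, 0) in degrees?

p·q = 2·3 + 2·3 + 0·0 = 6 + 6 + 0 = 12
|p| = √(2² + 2² + 0²) = √8 ≈ 2.828
|q| = √(3² + 3² + 0²) = √18 ≈ 4.243
cos θ = (p·q)/(|p||q|) = 12/(2.828·4.243) ≈ 1
θ = arccos(1) ≈ 0°

0°


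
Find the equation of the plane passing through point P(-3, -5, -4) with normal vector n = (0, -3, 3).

The plane through P with normal n = (a, b, c) satisfies n·(r - P) = 0,
i.e. ax + by + cz = a·x₀ + b·y₀ + c·z₀.
d = 0·(-3) + (-3)·(-5) + 3·(-4)
  = 0 + 15 - 12
  = 3
Equation: -3y + 3z = 3

-3y + 3z = 3


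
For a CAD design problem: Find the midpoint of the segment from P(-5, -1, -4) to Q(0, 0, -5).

M = ((x₁+x₂)/2, (y₁+y₂)/2, (z₁+z₂)/2)
  = ((-5 + 0)/2, (-1 + 0)/2, (-4 - 5)/2)
  = (-5/2, -1/2, -9/2)
  = (-2.5, -0.5, -4.5)

(-2.5, -0.5, -4.5)


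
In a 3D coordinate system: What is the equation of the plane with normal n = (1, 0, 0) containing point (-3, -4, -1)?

The plane through P with normal n = (a, b, c) satisfies n·(r - P) = 0,
i.e. ax + by + cz = a·x₀ + b·y₀ + c·z₀.
d = 1·(-3) + 0·(-4) + 0·(-1)
  = -3 + 0 + 0
  = -3
Equation: x = -3

x = -3


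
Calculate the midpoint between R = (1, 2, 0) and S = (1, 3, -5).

M = ((x₁+x₂)/2, (y₁+y₂)/2, (z₁+z₂)/2)
  = ((1 + 1)/2, (2 + 3)/2, (0 - 5)/2)
  = (2/2, 5/2, -5/2)
  = (1, 2.5, -2.5)

(1, 2.5, -2.5)


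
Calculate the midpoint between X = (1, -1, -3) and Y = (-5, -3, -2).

M = ((x₁+x₂)/2, (y₁+y₂)/2, (z₁+z₂)/2)
  = ((1 - 5)/2, (-1 - 3)/2, (-3 - 2)/2)
  = (-4/2, -4/2, -5/2)
  = (-2, -2, -2.5)

(-2, -2, -2.5)


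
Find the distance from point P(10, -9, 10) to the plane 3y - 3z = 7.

distance = |a·x₀ + b·y₀ + c·z₀ - d| / √(a² + b² + c²)
  = |0·10 + 3·(-9) + (-3)·10 - 7| / √(0² + 3² + (-3)²)
  = |0 - 27 - 30 - 7| / √(0 + 9 + 9)
  = |-64| / √18
  = 64 / 4.243
  ≈ 15.08

15.08


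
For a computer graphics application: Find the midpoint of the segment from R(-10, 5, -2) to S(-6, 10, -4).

M = ((x₁+x₂)/2, (y₁+y₂)/2, (z₁+z₂)/2)
  = ((-10 - 6)/2, (5 + 10)/2, (-2 - 4)/2)
  = (-16/2, 15/2, -6/2)
  = (-8, 7.5, -3)

(-8, 7.5, -3)


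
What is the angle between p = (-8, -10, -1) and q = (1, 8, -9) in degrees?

p·q = (-8)·1 + (-10)·8 + (-1)·(-9) = -8 - 80 + 9 = -79
|p| = √((-8)² + (-10)² + (-1)²) = √165 ≈ 12.85
|q| = √(1² + 8² + (-9)²) = √146 ≈ 12.08
cos θ = (p·q)/(|p||q|) = -79/(12.85·12.08) ≈ -0.509
θ = arccos(-0.509) ≈ 120.6°

120.6°


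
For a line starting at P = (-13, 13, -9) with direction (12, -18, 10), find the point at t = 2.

P(t) = P + t·d
  = (-13 + 12·2, 13 + (-18)·2, -9 + 10·2)
  = (-13 + 24, 13 - 36, -9 + 20)
  = (11, -23, 11)

(11, -23, 11)


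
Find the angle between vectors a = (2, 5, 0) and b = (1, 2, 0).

a·b = 2·1 + 5·2 + 0·0 = 2 + 10 + 0 = 12
|a| = √(2² + 5² + 0²) = √29 ≈ 5.385
|b| = √(1² + 2² + 0²) = √5 ≈ 2.236
cos θ = (a·b)/(|a||b|) = 12/(5.385·2.236) ≈ 0.9965
θ = arccos(0.9965) ≈ 4.764°

4.764°


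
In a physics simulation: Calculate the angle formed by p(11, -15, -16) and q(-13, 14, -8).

p·q = 11·(-13) + (-15)·14 + (-16)·(-8) = -143 - 210 + 128 = -225
|p| = √(11² + (-15)² + (-16)²) = √602 ≈ 24.54
|q| = √((-13)² + 14² + (-8)²) = √429 ≈ 20.71
cos θ = (p·q)/(|p||q|) = -225/(24.54·20.71) ≈ -0.4427
θ = arccos(-0.4427) ≈ 116.3°

116.3°


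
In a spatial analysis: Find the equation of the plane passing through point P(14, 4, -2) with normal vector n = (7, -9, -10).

The plane through P with normal n = (a, b, c) satisfies n·(r - P) = 0,
i.e. ax + by + cz = a·x₀ + b·y₀ + c·z₀.
d = 7·14 + (-9)·4 + (-10)·(-2)
  = 98 - 36 + 20
  = 82
Equation: 7x - 9y - 10z = 82

7x - 9y - 10z = 82


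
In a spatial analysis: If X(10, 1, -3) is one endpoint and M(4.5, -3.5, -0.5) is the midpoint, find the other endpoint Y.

Y = 2M - X
  = (2·4.5 - 10, 2·(-3.5) - 1, 2·(-0.5) - (-3))
  = (9 - 10, -7 - 1, -1 + 3)
  = (-1, -8, 2)

(-1, -8, 2)


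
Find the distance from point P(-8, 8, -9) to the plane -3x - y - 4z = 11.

distance = |a·x₀ + b·y₀ + c·z₀ - d| / √(a² + b² + c²)
  = |(-3)·(-8) + (-1)·8 + (-4)·(-9) - 11| / √((-3)² + (-1)² + (-4)²)
  = |24 - 8 + 36 - 11| / √(9 + 1 + 16)
  = |41| / √26
  = 41 / 5.099
  ≈ 8.041

8.041


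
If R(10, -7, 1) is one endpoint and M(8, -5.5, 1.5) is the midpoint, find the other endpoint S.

S = 2M - R
  = (2·8 - 10, 2·(-5.5) - (-7), 2·1.5 - 1)
  = (16 - 10, -11 + 7, 3 - 1)
  = (6, -4, 2)

(6, -4, 2)


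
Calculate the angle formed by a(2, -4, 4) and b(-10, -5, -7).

a·b = 2·(-10) + (-4)·(-5) + 4·(-7) = -20 + 20 - 28 = -28
|a| = √(2² + (-4)² + 4²) = √36 ≈ 6
|b| = √((-10)² + (-5)² + (-7)²) = √174 ≈ 13.19
cos θ = (a·b)/(|a||b|) = -28/(6·13.19) ≈ -0.3538
θ = arccos(-0.3538) ≈ 110.7°

110.7°


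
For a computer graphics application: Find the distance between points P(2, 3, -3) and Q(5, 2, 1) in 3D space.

d = √[(x₂-x₁)² + (y₂-y₁)² + (z₂-z₁)²]
  = √[3² + (-1)² + 4²]
  = √[9 + 1 + 16]
  = √26
  ≈ 5.099

5.099


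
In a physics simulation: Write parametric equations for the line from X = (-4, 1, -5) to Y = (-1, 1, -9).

Direction vector d = Y - X = (-1 + 4, 1 - 1, -9 + 5) = (3, 0, -4)
Parametric form r = X + t·d:
x = -4 + 3t, y = 1, z = -5 - 4t

x = -4 + 3t, y = 1, z = -5 - 4t


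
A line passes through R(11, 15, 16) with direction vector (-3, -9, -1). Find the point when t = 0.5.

P(t) = R + t·d
  = (11 + (-3)·0.5, 15 + (-9)·0.5, 16 + (-1)·0.5)
  = (11 - 1.5, 15 - 4.5, 16 - 0.5)
  = (9.5, 10.5, 15.5)

(9.5, 10.5, 15.5)


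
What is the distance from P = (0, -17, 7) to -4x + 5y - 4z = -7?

distance = |a·x₀ + b·y₀ + c·z₀ - d| / √(a² + b² + c²)
  = |(-4)·0 + 5·(-17) + (-4)·7 - (-7)| / √((-4)² + 5² + (-4)²)
  = |0 - 85 - 28 + 7| / √(16 + 25 + 16)
  = |-106| / √57
  = 106 / 7.55
  ≈ 14.04

14.04


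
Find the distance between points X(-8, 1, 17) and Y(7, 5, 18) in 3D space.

d = √[(x₂-x₁)² + (y₂-y₁)² + (z₂-z₁)²]
  = √[15² + 4² + 1²]
  = √[225 + 16 + 1]
  = √242
  ≈ 15.56

15.56


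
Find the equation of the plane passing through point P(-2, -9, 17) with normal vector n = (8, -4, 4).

The plane through P with normal n = (a, b, c) satisfies n·(r - P) = 0,
i.e. ax + by + cz = a·x₀ + b·y₀ + c·z₀.
d = 8·(-2) + (-4)·(-9) + 4·17
  = -16 + 36 + 68
  = 88
Equation: 8x - 4y + 4z = 88

8x - 4y + 4z = 88


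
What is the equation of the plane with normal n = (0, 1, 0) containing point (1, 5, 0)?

The plane through P with normal n = (a, b, c) satisfies n·(r - P) = 0,
i.e. ax + by + cz = a·x₀ + b·y₀ + c·z₀.
d = 0·1 + 1·5 + 0·0
  = 0 + 5 + 0
  = 5
Equation: y = 5

y = 5


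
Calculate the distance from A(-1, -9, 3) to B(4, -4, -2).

d = √[(x₂-x₁)² + (y₂-y₁)² + (z₂-z₁)²]
  = √[5² + 5² + (-5)²]
  = √[25 + 25 + 25]
  = √75
  ≈ 8.66

8.66


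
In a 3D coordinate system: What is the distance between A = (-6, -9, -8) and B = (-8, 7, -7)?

d = √[(x₂-x₁)² + (y₂-y₁)² + (z₂-z₁)²]
  = √[(-2)² + 16² + 1²]
  = √[4 + 256 + 1]
  = √261
  ≈ 16.16

16.16


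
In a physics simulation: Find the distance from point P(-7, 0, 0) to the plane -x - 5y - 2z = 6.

distance = |a·x₀ + b·y₀ + c·z₀ - d| / √(a² + b² + c²)
  = |(-1)·(-7) + (-5)·0 + (-2)·0 - 6| / √((-1)² + (-5)² + (-2)²)
  = |7 + 0 + 0 - 6| / √(1 + 25 + 4)
  = |1| / √30
  = 1 / 5.477
  ≈ 0.1826

0.1826


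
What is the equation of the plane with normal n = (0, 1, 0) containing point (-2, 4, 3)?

The plane through P with normal n = (a, b, c) satisfies n·(r - P) = 0,
i.e. ax + by + cz = a·x₀ + b·y₀ + c·z₀.
d = 0·(-2) + 1·4 + 0·3
  = 0 + 4 + 0
  = 4
Equation: y = 4

y = 4


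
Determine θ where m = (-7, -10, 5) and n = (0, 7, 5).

m·n = (-7)·0 + (-10)·7 + 5·5 = 0 - 70 + 25 = -45
|m| = √((-7)² + (-10)² + 5²) = √174 ≈ 13.19
|n| = √(0² + 7² + 5²) = √74 ≈ 8.602
cos θ = (m·n)/(|m||n|) = -45/(13.19·8.602) ≈ -0.3966
θ = arccos(-0.3966) ≈ 113.4°

113.4°


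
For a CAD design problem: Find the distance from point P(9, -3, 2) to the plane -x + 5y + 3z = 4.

distance = |a·x₀ + b·y₀ + c·z₀ - d| / √(a² + b² + c²)
  = |(-1)·9 + 5·(-3) + 3·2 - 4| / √((-1)² + 5² + 3²)
  = |-9 - 15 + 6 - 4| / √(1 + 25 + 9)
  = |-22| / √35
  = 22 / 5.916
  ≈ 3.719

3.719


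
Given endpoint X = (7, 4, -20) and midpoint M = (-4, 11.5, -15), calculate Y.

Y = 2M - X
  = (2·(-4) - 7, 2·11.5 - 4, 2·(-15) - (-20))
  = (-8 - 7, 23 - 4, -30 + 20)
  = (-15, 19, -10)

(-15, 19, -10)


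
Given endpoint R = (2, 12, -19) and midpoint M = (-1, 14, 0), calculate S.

S = 2M - R
  = (2·(-1) - 2, 2·14 - 12, 2·0 - (-19))
  = (-2 - 2, 28 - 12, 0 + 19)
  = (-4, 16, 19)

(-4, 16, 19)


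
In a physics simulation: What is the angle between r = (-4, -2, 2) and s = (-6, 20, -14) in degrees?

r·s = (-4)·(-6) + (-2)·20 + 2·(-14) = 24 - 40 - 28 = -44
|r| = √((-4)² + (-2)² + 2²) = √24 ≈ 4.899
|s| = √((-6)² + 20² + (-14)²) = √632 ≈ 25.14
cos θ = (r·s)/(|r||s|) = -44/(4.899·25.14) ≈ -0.3573
θ = arccos(-0.3573) ≈ 110.9°

110.9°


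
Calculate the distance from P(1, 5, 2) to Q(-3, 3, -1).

d = √[(x₂-x₁)² + (y₂-y₁)² + (z₂-z₁)²]
  = √[(-4)² + (-2)² + (-3)²]
  = √[16 + 4 + 9]
  = √29
  ≈ 5.385

5.385


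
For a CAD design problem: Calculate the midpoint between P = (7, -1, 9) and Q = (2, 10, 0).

M = ((x₁+x₂)/2, (y₁+y₂)/2, (z₁+z₂)/2)
  = ((7 + 2)/2, (-1 + 10)/2, (9 + 0)/2)
  = (9/2, 9/2, 9/2)
  = (4.5, 4.5, 4.5)

(4.5, 4.5, 4.5)


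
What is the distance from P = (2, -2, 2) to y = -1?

distance = |a·x₀ + b·y₀ + c·z₀ - d| / √(a² + b² + c²)
  = |0·2 + 1·(-2) + 0·2 - (-1)| / √(0² + 1² + 0²)
  = |0 - 2 + 0 + 1| / √(0 + 1 + 0)
  = |-1| / √1
  = 1 / 1
  ≈ 1

1


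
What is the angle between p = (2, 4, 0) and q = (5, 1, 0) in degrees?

p·q = 2·5 + 4·1 + 0·0 = 10 + 4 + 0 = 14
|p| = √(2² + 4² + 0²) = √20 ≈ 4.472
|q| = √(5² + 1² + 0²) = √26 ≈ 5.099
cos θ = (p·q)/(|p||q|) = 14/(4.472·5.099) ≈ 0.6139
θ = arccos(0.6139) ≈ 52.13°

52.13°


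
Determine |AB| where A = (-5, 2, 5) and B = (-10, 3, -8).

d = √[(x₂-x₁)² + (y₂-y₁)² + (z₂-z₁)²]
  = √[(-5)² + 1² + (-13)²]
  = √[25 + 1 + 169]
  = √195
  ≈ 13.96

13.96


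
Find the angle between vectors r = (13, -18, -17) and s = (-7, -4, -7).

r·s = 13·(-7) + (-18)·(-4) + (-17)·(-7) = -91 + 72 + 119 = 100
|r| = √(13² + (-18)² + (-17)²) = √782 ≈ 27.96
|s| = √((-7)² + (-4)² + (-7)²) = √114 ≈ 10.68
cos θ = (r·s)/(|r||s|) = 100/(27.96·10.68) ≈ 0.3349
θ = arccos(0.3349) ≈ 70.43°

70.43°


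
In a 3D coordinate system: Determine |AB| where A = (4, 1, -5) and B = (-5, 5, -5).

d = √[(x₂-x₁)² + (y₂-y₁)² + (z₂-z₁)²]
  = √[(-9)² + 4² + 0²]
  = √[81 + 16 + 0]
  = √97
  ≈ 9.849

9.849


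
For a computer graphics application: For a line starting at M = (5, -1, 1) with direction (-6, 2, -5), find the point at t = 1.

P(t) = M + t·d
  = (5 + (-6)·1, -1 + 2·1, 1 + (-5)·1)
  = (5 - 6, -1 + 2, 1 - 5)
  = (-1, 1, -4)

(-1, 1, -4)


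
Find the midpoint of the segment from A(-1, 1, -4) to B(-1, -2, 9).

M = ((x₁+x₂)/2, (y₁+y₂)/2, (z₁+z₂)/2)
  = ((-1 - 1)/2, (1 - 2)/2, (-4 + 9)/2)
  = (-2/2, -1/2, 5/2)
  = (-1, -0.5, 2.5)

(-1, -0.5, 2.5)


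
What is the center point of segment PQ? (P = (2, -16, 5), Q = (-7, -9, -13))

M = ((x₁+x₂)/2, (y₁+y₂)/2, (z₁+z₂)/2)
  = ((2 - 7)/2, (-16 - 9)/2, (5 - 13)/2)
  = (-5/2, -25/2, -8/2)
  = (-2.5, -12.5, -4)

(-2.5, -12.5, -4)


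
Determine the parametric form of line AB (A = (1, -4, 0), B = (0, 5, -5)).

Direction vector d = B - A = (0 - 1, 5 + 4, -5 + 0) = (-1, 9, -5)
Parametric form r = A + t·d:
x = 1 - t, y = -4 + 9t, z = 0 - 5t

x = 1 - t, y = -4 + 9t, z = 0 - 5t


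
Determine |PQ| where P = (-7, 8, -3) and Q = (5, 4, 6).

d = √[(x₂-x₁)² + (y₂-y₁)² + (z₂-z₁)²]
  = √[12² + (-4)² + 9²]
  = √[144 + 16 + 81]
  = √241
  ≈ 15.52

15.52


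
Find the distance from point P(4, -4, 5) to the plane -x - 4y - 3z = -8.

distance = |a·x₀ + b·y₀ + c·z₀ - d| / √(a² + b² + c²)
  = |(-1)·4 + (-4)·(-4) + (-3)·5 - (-8)| / √((-1)² + (-4)² + (-3)²)
  = |-4 + 16 - 15 + 8| / √(1 + 16 + 9)
  = |5| / √26
  = 5 / 5.099
  ≈ 0.9806

0.9806


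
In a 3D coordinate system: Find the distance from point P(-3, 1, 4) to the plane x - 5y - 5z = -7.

distance = |a·x₀ + b·y₀ + c·z₀ - d| / √(a² + b² + c²)
  = |1·(-3) + (-5)·1 + (-5)·4 - (-7)| / √(1² + (-5)² + (-5)²)
  = |-3 - 5 - 20 + 7| / √(1 + 25 + 25)
  = |-21| / √51
  = 21 / 7.141
  ≈ 2.941

2.941


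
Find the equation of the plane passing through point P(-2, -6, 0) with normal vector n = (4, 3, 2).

The plane through P with normal n = (a, b, c) satisfies n·(r - P) = 0,
i.e. ax + by + cz = a·x₀ + b·y₀ + c·z₀.
d = 4·(-2) + 3·(-6) + 2·0
  = -8 - 18 + 0
  = -26
Equation: 4x + 3y + 2z = -26

4x + 3y + 2z = -26


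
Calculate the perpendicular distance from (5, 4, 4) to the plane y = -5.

distance = |a·x₀ + b·y₀ + c·z₀ - d| / √(a² + b² + c²)
  = |0·5 + 1·4 + 0·4 - (-5)| / √(0² + 1² + 0²)
  = |0 + 4 + 0 + 5| / √(0 + 1 + 0)
  = |9| / √1
  = 9 / 1
  ≈ 9

9


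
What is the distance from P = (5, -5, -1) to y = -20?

distance = |a·x₀ + b·y₀ + c·z₀ - d| / √(a² + b² + c²)
  = |0·5 + 1·(-5) + 0·(-1) - (-20)| / √(0² + 1² + 0²)
  = |0 - 5 + 0 + 20| / √(0 + 1 + 0)
  = |15| / √1
  = 15 / 1
  ≈ 15

15


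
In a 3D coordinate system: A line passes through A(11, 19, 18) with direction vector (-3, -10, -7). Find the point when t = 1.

P(t) = A + t·d
  = (11 + (-3)·1, 19 + (-10)·1, 18 + (-7)·1)
  = (11 - 3, 19 - 10, 18 - 7)
  = (8, 9, 11)

(8, 9, 11)


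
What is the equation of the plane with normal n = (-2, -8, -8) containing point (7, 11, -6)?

The plane through P with normal n = (a, b, c) satisfies n·(r - P) = 0,
i.e. ax + by + cz = a·x₀ + b·y₀ + c·z₀.
d = (-2)·7 + (-8)·11 + (-8)·(-6)
  = -14 - 88 + 48
  = -54
Equation: -2x - 8y - 8z = -54

-2x - 8y - 8z = -54


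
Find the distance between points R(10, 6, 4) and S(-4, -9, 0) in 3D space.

d = √[(x₂-x₁)² + (y₂-y₁)² + (z₂-z₁)²]
  = √[(-14)² + (-15)² + (-4)²]
  = √[196 + 225 + 16]
  = √437
  ≈ 20.9

20.9


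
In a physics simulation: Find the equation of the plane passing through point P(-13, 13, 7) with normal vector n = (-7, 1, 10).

The plane through P with normal n = (a, b, c) satisfies n·(r - P) = 0,
i.e. ax + by + cz = a·x₀ + b·y₀ + c·z₀.
d = (-7)·(-13) + 1·13 + 10·7
  = 91 + 13 + 70
  = 174
Equation: -7x + y + 10z = 174

-7x + y + 10z = 174


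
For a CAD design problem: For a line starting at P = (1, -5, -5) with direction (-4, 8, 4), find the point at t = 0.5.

P(t) = P + t·d
  = (1 + (-4)·0.5, -5 + 8·0.5, -5 + 4·0.5)
  = (1 - 2, -5 + 4, -5 + 2)
  = (-1, -1, -3)

(-1, -1, -3)


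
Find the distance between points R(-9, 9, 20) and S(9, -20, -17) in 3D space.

d = √[(x₂-x₁)² + (y₂-y₁)² + (z₂-z₁)²]
  = √[18² + (-29)² + (-37)²]
  = √[324 + 841 + 1369]
  = √2534
  ≈ 50.34

50.34


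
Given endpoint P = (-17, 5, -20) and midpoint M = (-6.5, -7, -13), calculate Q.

Q = 2M - P
  = (2·(-6.5) - (-17), 2·(-7) - 5, 2·(-13) - (-20))
  = (-13 + 17, -14 - 5, -26 + 20)
  = (4, -19, -6)

(4, -19, -6)


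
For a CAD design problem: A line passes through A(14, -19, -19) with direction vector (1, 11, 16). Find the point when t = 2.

P(t) = A + t·d
  = (14 + 1·2, -19 + 11·2, -19 + 16·2)
  = (14 + 2, -19 + 22, -19 + 32)
  = (16, 3, 13)

(16, 3, 13)


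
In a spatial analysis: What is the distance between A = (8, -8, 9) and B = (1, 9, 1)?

d = √[(x₂-x₁)² + (y₂-y₁)² + (z₂-z₁)²]
  = √[(-7)² + 17² + (-8)²]
  = √[49 + 289 + 64]
  = √402
  ≈ 20.05

20.05


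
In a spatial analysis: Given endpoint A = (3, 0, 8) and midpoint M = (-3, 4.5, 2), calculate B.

B = 2M - A
  = (2·(-3) - 3, 2·4.5 - 0, 2·2 - 8)
  = (-6 - 3, 9 + 0, 4 - 8)
  = (-9, 9, -4)

(-9, 9, -4)


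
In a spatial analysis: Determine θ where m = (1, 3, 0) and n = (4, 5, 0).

m·n = 1·4 + 3·5 + 0·0 = 4 + 15 + 0 = 19
|m| = √(1² + 3² + 0²) = √10 ≈ 3.162
|n| = √(4² + 5² + 0²) = √41 ≈ 6.403
cos θ = (m·n)/(|m||n|) = 19/(3.162·6.403) ≈ 0.9383
θ = arccos(0.9383) ≈ 20.22°

20.22°


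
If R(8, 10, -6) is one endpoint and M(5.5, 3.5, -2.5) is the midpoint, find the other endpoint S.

S = 2M - R
  = (2·5.5 - 8, 2·3.5 - 10, 2·(-2.5) - (-6))
  = (11 - 8, 7 - 10, -5 + 6)
  = (3, -3, 1)

(3, -3, 1)


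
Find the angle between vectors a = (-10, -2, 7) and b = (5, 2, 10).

a·b = (-10)·5 + (-2)·2 + 7·10 = -50 - 4 + 70 = 16
|a| = √((-10)² + (-2)² + 7²) = √153 ≈ 12.37
|b| = √(5² + 2² + 10²) = √129 ≈ 11.36
cos θ = (a·b)/(|a||b|) = 16/(12.37·11.36) ≈ 0.1139
θ = arccos(0.1139) ≈ 83.46°

83.46°


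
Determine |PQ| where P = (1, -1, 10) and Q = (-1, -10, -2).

d = √[(x₂-x₁)² + (y₂-y₁)² + (z₂-z₁)²]
  = √[(-2)² + (-9)² + (-12)²]
  = √[4 + 81 + 144]
  = √229
  ≈ 15.13

15.13


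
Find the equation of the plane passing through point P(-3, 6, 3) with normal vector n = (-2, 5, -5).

The plane through P with normal n = (a, b, c) satisfies n·(r - P) = 0,
i.e. ax + by + cz = a·x₀ + b·y₀ + c·z₀.
d = (-2)·(-3) + 5·6 + (-5)·3
  = 6 + 30 - 15
  = 21
Equation: -2x + 5y - 5z = 21

-2x + 5y - 5z = 21


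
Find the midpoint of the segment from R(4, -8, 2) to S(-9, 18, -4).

M = ((x₁+x₂)/2, (y₁+y₂)/2, (z₁+z₂)/2)
  = ((4 - 9)/2, (-8 + 18)/2, (2 - 4)/2)
  = (-5/2, 10/2, -2/2)
  = (-2.5, 5, -1)

(-2.5, 5, -1)


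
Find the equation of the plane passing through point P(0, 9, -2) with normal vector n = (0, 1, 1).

The plane through P with normal n = (a, b, c) satisfies n·(r - P) = 0,
i.e. ax + by + cz = a·x₀ + b·y₀ + c·z₀.
d = 0·0 + 1·9 + 1·(-2)
  = 0 + 9 - 2
  = 7
Equation: y + z = 7

y + z = 7


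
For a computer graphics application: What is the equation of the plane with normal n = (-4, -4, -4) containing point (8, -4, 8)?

The plane through P with normal n = (a, b, c) satisfies n·(r - P) = 0,
i.e. ax + by + cz = a·x₀ + b·y₀ + c·z₀.
d = (-4)·8 + (-4)·(-4) + (-4)·8
  = -32 + 16 - 32
  = -48
Equation: -4x - 4y - 4z = -48

-4x - 4y - 4z = -48


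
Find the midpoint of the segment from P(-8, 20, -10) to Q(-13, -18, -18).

M = ((x₁+x₂)/2, (y₁+y₂)/2, (z₁+z₂)/2)
  = ((-8 - 13)/2, (20 - 18)/2, (-10 - 18)/2)
  = (-21/2, 2/2, -28/2)
  = (-10.5, 1, -14)

(-10.5, 1, -14)
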